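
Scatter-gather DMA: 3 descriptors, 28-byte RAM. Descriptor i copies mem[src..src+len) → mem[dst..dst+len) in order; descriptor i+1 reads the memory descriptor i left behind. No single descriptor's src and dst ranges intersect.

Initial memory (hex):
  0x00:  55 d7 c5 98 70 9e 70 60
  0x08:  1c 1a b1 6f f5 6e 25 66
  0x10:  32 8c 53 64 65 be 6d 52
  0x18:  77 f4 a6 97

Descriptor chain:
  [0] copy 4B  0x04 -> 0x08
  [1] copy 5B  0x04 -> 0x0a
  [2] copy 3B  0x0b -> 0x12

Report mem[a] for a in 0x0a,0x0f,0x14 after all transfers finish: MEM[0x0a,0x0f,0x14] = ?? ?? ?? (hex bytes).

MEM[0x0a,0x0f,0x14] = 70 66 60

[0] 0x04->0x08 len=4 : 70 9e 70 60
[1] 0x04->0x0a len=5 : 70 9e 70 60 70
[2] 0x0b->0x12 len=3 : 9e 70 60
query mem[0x0a]=0x70, mem[0x0f]=0x66, mem[0x14]=0x60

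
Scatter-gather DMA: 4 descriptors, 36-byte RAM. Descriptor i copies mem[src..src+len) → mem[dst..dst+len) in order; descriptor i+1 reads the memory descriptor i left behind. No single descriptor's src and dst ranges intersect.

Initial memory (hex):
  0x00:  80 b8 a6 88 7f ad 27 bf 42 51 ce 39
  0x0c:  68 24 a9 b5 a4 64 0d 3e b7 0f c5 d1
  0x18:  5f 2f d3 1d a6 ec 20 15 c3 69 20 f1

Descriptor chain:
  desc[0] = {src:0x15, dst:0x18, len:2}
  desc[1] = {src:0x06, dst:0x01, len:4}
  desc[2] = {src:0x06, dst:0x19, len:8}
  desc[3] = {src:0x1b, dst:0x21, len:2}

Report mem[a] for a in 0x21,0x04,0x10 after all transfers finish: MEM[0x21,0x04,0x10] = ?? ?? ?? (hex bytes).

MEM[0x21,0x04,0x10] = 42 51 a4

[0] 0x15->0x18 len=2 : 0f c5
[1] 0x06->0x01 len=4 : 27 bf 42 51
[2] 0x06->0x19 len=8 : 27 bf 42 51 ce 39 68 24
[3] 0x1b->0x21 len=2 : 42 51
query mem[0x21]=0x42, mem[0x04]=0x51, mem[0x10]=0xa4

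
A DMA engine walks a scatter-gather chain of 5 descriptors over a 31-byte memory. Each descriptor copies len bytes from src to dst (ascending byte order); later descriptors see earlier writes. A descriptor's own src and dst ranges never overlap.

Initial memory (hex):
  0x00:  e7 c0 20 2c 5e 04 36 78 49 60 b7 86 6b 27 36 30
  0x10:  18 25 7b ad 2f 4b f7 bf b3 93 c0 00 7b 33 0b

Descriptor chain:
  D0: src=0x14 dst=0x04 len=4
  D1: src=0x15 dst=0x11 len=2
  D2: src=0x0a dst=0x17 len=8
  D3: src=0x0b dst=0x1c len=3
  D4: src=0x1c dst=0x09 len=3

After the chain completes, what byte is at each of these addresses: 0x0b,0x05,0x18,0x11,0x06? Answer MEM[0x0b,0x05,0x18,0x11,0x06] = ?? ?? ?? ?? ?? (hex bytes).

MEM[0x0b,0x05,0x18,0x11,0x06] = 27 4b 86 4b f7

[0] 0x14->0x04 len=4 : 2f 4b f7 bf
[1] 0x15->0x11 len=2 : 4b f7
[2] 0x0a->0x17 len=8 : b7 86 6b 27 36 30 18 4b
[3] 0x0b->0x1c len=3 : 86 6b 27
[4] 0x1c->0x09 len=3 : 86 6b 27
query mem[0x0b]=0x27, mem[0x05]=0x4b, mem[0x18]=0x86, mem[0x11]=0x4b, mem[0x06]=0xf7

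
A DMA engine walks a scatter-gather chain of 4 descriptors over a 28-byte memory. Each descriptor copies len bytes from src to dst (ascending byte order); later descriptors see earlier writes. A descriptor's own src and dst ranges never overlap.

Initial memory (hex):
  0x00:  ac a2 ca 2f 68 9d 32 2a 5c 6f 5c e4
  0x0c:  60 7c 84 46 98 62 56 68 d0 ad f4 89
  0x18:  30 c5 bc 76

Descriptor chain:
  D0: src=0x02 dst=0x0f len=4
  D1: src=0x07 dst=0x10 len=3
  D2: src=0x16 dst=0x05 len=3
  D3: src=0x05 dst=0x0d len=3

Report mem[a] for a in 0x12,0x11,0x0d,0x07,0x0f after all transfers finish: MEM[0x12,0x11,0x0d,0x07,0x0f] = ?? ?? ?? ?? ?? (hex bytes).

D0: mem[0x0f..0x12] <- [ca 2f 68 9d]
D1: mem[0x10..0x12] <- [2a 5c 6f]
D2: mem[0x05..0x07] <- [f4 89 30]
D3: mem[0x0d..0x0f] <- [f4 89 30]
query mem[0x12]=0x6f, mem[0x11]=0x5c, mem[0x0d]=0xf4, mem[0x07]=0x30, mem[0x0f]=0x30

MEM[0x12,0x11,0x0d,0x07,0x0f] = 6f 5c f4 30 30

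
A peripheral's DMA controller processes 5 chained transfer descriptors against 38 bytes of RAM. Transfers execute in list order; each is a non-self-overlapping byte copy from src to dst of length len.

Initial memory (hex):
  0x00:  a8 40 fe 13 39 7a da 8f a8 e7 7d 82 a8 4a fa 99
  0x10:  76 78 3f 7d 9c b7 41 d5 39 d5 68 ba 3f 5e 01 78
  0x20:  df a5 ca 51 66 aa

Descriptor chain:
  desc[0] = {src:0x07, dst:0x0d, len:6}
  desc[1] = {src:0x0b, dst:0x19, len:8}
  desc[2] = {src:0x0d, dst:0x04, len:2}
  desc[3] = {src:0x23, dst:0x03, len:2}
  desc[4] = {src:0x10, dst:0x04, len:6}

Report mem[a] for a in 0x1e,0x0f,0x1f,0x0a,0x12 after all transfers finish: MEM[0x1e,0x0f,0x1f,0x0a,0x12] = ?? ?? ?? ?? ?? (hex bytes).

  after D0: wrote 6B at 0x0d = 8fa8e77d82a8
  after D1: wrote 8B at 0x19 = 82a88fa8e77d82a8
  after D2: wrote 2B at 0x04 = 8fa8
  after D3: wrote 2B at 0x03 = 5166
  after D4: wrote 6B at 0x04 = 7d82a87d9cb7
query mem[0x1e]=0x7d, mem[0x0f]=0xe7, mem[0x1f]=0x82, mem[0x0a]=0x7d, mem[0x12]=0xa8

MEM[0x1e,0x0f,0x1f,0x0a,0x12] = 7d e7 82 7d a8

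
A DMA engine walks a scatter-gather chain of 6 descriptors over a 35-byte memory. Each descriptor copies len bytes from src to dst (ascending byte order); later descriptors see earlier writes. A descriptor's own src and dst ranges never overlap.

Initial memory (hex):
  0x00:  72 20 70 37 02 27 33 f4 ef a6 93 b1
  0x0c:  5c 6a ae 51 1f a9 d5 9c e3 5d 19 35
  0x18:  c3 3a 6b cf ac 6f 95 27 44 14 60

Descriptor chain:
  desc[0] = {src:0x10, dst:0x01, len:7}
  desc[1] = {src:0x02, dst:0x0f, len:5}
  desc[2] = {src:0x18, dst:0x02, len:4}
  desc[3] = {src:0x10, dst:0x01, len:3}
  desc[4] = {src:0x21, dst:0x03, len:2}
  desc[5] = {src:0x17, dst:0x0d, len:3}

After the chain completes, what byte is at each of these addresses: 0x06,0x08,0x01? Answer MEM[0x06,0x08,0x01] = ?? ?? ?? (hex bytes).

[0] 0x10->0x01 len=7 : 1f a9 d5 9c e3 5d 19
[1] 0x02->0x0f len=5 : a9 d5 9c e3 5d
[2] 0x18->0x02 len=4 : c3 3a 6b cf
[3] 0x10->0x01 len=3 : d5 9c e3
[4] 0x21->0x03 len=2 : 14 60
[5] 0x17->0x0d len=3 : 35 c3 3a
query mem[0x06]=0x5d, mem[0x08]=0xef, mem[0x01]=0xd5

MEM[0x06,0x08,0x01] = 5d ef d5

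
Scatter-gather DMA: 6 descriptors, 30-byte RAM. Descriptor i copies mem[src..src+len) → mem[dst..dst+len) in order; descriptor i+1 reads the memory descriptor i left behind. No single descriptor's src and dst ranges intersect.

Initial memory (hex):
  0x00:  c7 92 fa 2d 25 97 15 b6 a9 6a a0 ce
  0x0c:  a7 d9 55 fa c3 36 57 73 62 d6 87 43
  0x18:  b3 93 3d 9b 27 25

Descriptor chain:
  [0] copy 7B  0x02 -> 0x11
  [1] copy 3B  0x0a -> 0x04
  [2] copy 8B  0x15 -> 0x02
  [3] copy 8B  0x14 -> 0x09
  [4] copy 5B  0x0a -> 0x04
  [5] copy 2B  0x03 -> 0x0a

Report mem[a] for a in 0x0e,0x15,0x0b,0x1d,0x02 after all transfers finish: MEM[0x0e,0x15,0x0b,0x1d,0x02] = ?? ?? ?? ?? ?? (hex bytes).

MEM[0x0e,0x15,0x0b,0x1d,0x02] = 93 15 15 25 15

D0: mem[0x11..0x17] <- [fa 2d 25 97 15 b6 a9]
D1: mem[0x04..0x06] <- [a0 ce a7]
D2: mem[0x02..0x09] <- [15 b6 a9 b3 93 3d 9b 27]
D3: mem[0x09..0x10] <- [97 15 b6 a9 b3 93 3d 9b]
D4: mem[0x04..0x08] <- [15 b6 a9 b3 93]
D5: mem[0x0a..0x0b] <- [b6 15]
query mem[0x0e]=0x93, mem[0x15]=0x15, mem[0x0b]=0x15, mem[0x1d]=0x25, mem[0x02]=0x15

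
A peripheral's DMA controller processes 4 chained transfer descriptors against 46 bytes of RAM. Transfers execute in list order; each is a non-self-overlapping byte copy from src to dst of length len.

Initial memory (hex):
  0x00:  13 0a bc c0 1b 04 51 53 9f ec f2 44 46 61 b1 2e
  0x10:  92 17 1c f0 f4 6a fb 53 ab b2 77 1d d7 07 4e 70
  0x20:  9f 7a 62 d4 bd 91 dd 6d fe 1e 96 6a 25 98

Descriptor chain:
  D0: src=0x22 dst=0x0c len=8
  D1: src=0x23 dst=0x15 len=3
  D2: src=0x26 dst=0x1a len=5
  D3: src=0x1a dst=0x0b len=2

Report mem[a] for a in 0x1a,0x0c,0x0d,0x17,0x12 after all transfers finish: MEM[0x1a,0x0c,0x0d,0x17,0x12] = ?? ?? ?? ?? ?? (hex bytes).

#0 dst[0x0c+8] := {0x62,0xd4,0xbd,0x91,0xdd,0x6d,0xfe,0x1e}
#1 dst[0x15+3] := {0xd4,0xbd,0x91}
#2 dst[0x1a+5] := {0xdd,0x6d,0xfe,0x1e,0x96}
#3 dst[0x0b+2] := {0xdd,0x6d}
query mem[0x1a]=0xdd, mem[0x0c]=0x6d, mem[0x0d]=0xd4, mem[0x17]=0x91, mem[0x12]=0xfe

MEM[0x1a,0x0c,0x0d,0x17,0x12] = dd 6d d4 91 fe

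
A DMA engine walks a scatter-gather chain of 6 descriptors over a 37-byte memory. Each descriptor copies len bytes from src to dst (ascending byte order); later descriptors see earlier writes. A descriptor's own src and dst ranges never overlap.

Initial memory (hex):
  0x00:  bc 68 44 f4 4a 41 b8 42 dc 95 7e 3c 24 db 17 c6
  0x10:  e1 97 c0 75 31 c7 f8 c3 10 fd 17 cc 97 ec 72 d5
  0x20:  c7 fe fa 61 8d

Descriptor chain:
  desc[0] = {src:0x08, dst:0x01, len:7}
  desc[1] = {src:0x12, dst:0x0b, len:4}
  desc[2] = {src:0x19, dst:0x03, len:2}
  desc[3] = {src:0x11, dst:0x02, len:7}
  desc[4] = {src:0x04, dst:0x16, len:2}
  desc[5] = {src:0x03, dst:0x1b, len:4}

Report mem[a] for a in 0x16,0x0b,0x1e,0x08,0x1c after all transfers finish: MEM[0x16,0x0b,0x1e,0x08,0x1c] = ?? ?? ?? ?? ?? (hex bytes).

MEM[0x16,0x0b,0x1e,0x08,0x1c] = 75 c0 c7 c3 75

[0] 0x08->0x01 len=7 : dc 95 7e 3c 24 db 17
[1] 0x12->0x0b len=4 : c0 75 31 c7
[2] 0x19->0x03 len=2 : fd 17
[3] 0x11->0x02 len=7 : 97 c0 75 31 c7 f8 c3
[4] 0x04->0x16 len=2 : 75 31
[5] 0x03->0x1b len=4 : c0 75 31 c7
query mem[0x16]=0x75, mem[0x0b]=0xc0, mem[0x1e]=0xc7, mem[0x08]=0xc3, mem[0x1c]=0x75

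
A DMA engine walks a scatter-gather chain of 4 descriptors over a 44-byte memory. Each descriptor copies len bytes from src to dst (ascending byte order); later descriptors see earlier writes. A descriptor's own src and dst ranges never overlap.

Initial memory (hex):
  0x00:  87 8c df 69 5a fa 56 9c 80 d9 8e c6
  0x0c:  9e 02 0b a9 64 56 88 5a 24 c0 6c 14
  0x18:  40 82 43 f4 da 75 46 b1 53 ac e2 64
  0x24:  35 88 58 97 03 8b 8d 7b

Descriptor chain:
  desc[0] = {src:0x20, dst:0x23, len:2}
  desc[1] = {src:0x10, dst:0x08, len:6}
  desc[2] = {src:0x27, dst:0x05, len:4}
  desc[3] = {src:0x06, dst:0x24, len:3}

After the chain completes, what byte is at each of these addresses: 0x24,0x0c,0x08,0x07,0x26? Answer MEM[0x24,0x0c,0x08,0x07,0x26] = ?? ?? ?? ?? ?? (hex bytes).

D0: mem[0x23..0x24] <- [53 ac]
D1: mem[0x08..0x0d] <- [64 56 88 5a 24 c0]
D2: mem[0x05..0x08] <- [97 03 8b 8d]
D3: mem[0x24..0x26] <- [03 8b 8d]
query mem[0x24]=0x03, mem[0x0c]=0x24, mem[0x08]=0x8d, mem[0x07]=0x8b, mem[0x26]=0x8d

MEM[0x24,0x0c,0x08,0x07,0x26] = 03 24 8d 8b 8d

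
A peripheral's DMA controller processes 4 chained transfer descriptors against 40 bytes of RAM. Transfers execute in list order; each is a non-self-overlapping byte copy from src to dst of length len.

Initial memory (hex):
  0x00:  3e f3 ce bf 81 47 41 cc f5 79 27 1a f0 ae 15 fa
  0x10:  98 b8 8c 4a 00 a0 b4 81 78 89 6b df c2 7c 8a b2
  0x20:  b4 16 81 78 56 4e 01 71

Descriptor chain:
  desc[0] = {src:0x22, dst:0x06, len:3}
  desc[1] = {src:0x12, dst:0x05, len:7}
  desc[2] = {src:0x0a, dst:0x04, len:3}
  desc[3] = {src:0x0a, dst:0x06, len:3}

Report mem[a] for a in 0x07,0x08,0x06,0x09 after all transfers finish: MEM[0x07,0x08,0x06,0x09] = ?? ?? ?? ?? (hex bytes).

MEM[0x07,0x08,0x06,0x09] = 78 f0 81 b4

  after D0: wrote 3B at 0x06 = 817856
  after D1: wrote 7B at 0x05 = 8c4a00a0b48178
  after D2: wrote 3B at 0x04 = 8178f0
  after D3: wrote 3B at 0x06 = 8178f0
query mem[0x07]=0x78, mem[0x08]=0xf0, mem[0x06]=0x81, mem[0x09]=0xb4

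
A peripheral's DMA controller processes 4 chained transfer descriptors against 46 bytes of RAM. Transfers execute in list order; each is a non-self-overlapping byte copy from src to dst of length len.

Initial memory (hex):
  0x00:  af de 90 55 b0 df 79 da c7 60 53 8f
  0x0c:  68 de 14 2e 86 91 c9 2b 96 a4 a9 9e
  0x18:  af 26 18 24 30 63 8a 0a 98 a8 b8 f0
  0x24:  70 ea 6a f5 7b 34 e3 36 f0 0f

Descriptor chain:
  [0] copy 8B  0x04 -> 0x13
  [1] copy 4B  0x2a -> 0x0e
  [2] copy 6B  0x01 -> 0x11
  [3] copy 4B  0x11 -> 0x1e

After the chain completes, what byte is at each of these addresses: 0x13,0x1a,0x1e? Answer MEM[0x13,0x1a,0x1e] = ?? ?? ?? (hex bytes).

  after D0: wrote 8B at 0x13 = b0df79dac760538f
  after D1: wrote 4B at 0x0e = e336f00f
  after D2: wrote 6B at 0x11 = de9055b0df79
  after D3: wrote 4B at 0x1e = de9055b0
query mem[0x13]=0x55, mem[0x1a]=0x8f, mem[0x1e]=0xde

MEM[0x13,0x1a,0x1e] = 55 8f de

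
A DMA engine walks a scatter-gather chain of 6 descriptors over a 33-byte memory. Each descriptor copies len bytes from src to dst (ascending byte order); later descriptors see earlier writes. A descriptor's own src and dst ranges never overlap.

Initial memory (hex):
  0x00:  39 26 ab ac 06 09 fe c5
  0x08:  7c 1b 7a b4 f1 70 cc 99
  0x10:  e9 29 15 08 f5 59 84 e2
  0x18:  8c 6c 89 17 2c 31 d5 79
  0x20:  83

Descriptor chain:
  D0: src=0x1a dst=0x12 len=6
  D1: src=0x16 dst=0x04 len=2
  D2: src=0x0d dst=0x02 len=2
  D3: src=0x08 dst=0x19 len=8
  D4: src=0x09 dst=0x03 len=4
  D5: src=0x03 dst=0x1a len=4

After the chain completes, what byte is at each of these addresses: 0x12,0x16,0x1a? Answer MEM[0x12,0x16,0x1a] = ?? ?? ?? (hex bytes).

MEM[0x12,0x16,0x1a] = 89 d5 1b

D0: mem[0x12..0x17] <- [89 17 2c 31 d5 79]
D1: mem[0x04..0x05] <- [d5 79]
D2: mem[0x02..0x03] <- [70 cc]
D3: mem[0x19..0x20] <- [7c 1b 7a b4 f1 70 cc 99]
D4: mem[0x03..0x06] <- [1b 7a b4 f1]
D5: mem[0x1a..0x1d] <- [1b 7a b4 f1]
query mem[0x12]=0x89, mem[0x16]=0xd5, mem[0x1a]=0x1b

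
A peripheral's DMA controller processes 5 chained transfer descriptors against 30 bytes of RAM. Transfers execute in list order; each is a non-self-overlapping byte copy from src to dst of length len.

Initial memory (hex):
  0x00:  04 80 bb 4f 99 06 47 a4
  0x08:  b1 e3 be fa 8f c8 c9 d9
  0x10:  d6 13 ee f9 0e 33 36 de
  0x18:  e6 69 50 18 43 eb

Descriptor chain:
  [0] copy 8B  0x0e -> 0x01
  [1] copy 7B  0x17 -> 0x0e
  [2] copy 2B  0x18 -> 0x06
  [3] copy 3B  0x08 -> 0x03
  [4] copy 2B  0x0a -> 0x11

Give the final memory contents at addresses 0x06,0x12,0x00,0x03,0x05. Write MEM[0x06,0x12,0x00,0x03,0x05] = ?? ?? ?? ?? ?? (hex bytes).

#0 dst[0x01+8] := {0xc9,0xd9,0xd6,0x13,0xee,0xf9,0x0e,0x33}
#1 dst[0x0e+7] := {0xde,0xe6,0x69,0x50,0x18,0x43,0xeb}
#2 dst[0x06+2] := {0xe6,0x69}
#3 dst[0x03+3] := {0x33,0xe3,0xbe}
#4 dst[0x11+2] := {0xbe,0xfa}
query mem[0x06]=0xe6, mem[0x12]=0xfa, mem[0x00]=0x04, mem[0x03]=0x33, mem[0x05]=0xbe

MEM[0x06,0x12,0x00,0x03,0x05] = e6 fa 04 33 be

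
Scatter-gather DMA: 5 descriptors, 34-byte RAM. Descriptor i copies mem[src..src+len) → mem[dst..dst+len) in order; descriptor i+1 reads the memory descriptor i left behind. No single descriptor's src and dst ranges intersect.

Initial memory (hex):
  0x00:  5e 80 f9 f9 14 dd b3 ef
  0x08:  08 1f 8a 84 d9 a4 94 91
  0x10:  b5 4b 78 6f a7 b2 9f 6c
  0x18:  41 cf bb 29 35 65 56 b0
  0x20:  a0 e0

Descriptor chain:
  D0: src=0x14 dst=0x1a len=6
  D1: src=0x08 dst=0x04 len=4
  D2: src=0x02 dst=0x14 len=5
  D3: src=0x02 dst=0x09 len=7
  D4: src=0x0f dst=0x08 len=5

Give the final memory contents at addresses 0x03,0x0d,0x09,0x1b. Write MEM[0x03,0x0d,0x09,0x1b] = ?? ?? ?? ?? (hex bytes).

MEM[0x03,0x0d,0x09,0x1b] = f9 8a b5 b2

#0 dst[0x1a+6] := {0xa7,0xb2,0x9f,0x6c,0x41,0xcf}
#1 dst[0x04+4] := {0x08,0x1f,0x8a,0x84}
#2 dst[0x14+5] := {0xf9,0xf9,0x08,0x1f,0x8a}
#3 dst[0x09+7] := {0xf9,0xf9,0x08,0x1f,0x8a,0x84,0x08}
#4 dst[0x08+5] := {0x08,0xb5,0x4b,0x78,0x6f}
query mem[0x03]=0xf9, mem[0x0d]=0x8a, mem[0x09]=0xb5, mem[0x1b]=0xb2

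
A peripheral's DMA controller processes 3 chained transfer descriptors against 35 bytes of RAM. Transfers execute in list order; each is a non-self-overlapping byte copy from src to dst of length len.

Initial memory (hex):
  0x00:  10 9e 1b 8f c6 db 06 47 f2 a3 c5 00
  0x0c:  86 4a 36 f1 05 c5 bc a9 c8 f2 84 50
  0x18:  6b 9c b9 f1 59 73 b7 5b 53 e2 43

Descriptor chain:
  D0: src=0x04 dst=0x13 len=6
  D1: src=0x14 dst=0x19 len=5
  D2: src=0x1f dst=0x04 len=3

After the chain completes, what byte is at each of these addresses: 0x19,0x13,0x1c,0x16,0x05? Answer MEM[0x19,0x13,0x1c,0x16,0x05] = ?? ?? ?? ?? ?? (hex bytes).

MEM[0x19,0x13,0x1c,0x16,0x05] = db c6 f2 47 53

D0: mem[0x13..0x18] <- [c6 db 06 47 f2 a3]
D1: mem[0x19..0x1d] <- [db 06 47 f2 a3]
D2: mem[0x04..0x06] <- [5b 53 e2]
query mem[0x19]=0xdb, mem[0x13]=0xc6, mem[0x1c]=0xf2, mem[0x16]=0x47, mem[0x05]=0x53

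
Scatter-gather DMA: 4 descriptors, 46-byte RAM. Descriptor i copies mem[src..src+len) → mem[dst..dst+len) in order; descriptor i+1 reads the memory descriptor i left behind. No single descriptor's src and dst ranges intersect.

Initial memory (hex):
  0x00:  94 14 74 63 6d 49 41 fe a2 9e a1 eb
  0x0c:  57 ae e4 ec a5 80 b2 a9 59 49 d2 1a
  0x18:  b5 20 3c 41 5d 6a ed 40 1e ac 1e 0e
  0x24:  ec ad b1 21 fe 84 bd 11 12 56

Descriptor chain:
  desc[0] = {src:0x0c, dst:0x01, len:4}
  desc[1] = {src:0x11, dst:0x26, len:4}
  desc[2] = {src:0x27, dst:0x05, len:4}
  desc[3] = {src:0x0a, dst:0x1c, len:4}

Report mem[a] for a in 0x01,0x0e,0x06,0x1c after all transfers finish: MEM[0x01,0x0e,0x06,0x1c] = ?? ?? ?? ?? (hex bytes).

MEM[0x01,0x0e,0x06,0x1c] = 57 e4 a9 a1

#0 dst[0x01+4] := {0x57,0xae,0xe4,0xec}
#1 dst[0x26+4] := {0x80,0xb2,0xa9,0x59}
#2 dst[0x05+4] := {0xb2,0xa9,0x59,0xbd}
#3 dst[0x1c+4] := {0xa1,0xeb,0x57,0xae}
query mem[0x01]=0x57, mem[0x0e]=0xe4, mem[0x06]=0xa9, mem[0x1c]=0xa1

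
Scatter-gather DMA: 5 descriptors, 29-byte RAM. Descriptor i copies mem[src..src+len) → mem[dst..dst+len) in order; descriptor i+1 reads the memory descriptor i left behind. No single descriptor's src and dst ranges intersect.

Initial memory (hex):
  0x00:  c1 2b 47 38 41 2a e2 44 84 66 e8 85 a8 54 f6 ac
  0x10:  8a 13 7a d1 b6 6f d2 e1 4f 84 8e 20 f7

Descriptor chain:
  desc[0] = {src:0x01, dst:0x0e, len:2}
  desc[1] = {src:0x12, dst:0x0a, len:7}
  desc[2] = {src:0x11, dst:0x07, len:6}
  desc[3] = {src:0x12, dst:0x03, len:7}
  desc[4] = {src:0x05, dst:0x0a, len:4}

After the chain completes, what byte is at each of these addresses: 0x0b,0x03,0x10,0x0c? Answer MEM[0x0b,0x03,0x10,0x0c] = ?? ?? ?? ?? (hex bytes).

[0] 0x01->0x0e len=2 : 2b 47
[1] 0x12->0x0a len=7 : 7a d1 b6 6f d2 e1 4f
[2] 0x11->0x07 len=6 : 13 7a d1 b6 6f d2
[3] 0x12->0x03 len=7 : 7a d1 b6 6f d2 e1 4f
[4] 0x05->0x0a len=4 : b6 6f d2 e1
query mem[0x0b]=0x6f, mem[0x03]=0x7a, mem[0x10]=0x4f, mem[0x0c]=0xd2

MEM[0x0b,0x03,0x10,0x0c] = 6f 7a 4f d2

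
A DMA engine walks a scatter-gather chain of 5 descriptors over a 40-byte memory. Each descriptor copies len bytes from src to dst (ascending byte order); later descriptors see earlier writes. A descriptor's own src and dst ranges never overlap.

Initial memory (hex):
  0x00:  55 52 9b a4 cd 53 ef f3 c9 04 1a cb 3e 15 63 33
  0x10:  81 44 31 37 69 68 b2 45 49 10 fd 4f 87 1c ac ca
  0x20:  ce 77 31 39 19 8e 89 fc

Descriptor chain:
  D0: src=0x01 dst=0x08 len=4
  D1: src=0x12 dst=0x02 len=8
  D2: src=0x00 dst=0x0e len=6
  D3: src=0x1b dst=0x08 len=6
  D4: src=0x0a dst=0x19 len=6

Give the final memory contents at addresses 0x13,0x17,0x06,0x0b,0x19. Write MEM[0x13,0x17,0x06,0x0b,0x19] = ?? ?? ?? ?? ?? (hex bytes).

[0] 0x01->0x08 len=4 : 52 9b a4 cd
[1] 0x12->0x02 len=8 : 31 37 69 68 b2 45 49 10
[2] 0x00->0x0e len=6 : 55 52 31 37 69 68
[3] 0x1b->0x08 len=6 : 4f 87 1c ac ca ce
[4] 0x0a->0x19 len=6 : 1c ac ca ce 55 52
query mem[0x13]=0x68, mem[0x17]=0x45, mem[0x06]=0xb2, mem[0x0b]=0xac, mem[0x19]=0x1c

MEM[0x13,0x17,0x06,0x0b,0x19] = 68 45 b2 ac 1c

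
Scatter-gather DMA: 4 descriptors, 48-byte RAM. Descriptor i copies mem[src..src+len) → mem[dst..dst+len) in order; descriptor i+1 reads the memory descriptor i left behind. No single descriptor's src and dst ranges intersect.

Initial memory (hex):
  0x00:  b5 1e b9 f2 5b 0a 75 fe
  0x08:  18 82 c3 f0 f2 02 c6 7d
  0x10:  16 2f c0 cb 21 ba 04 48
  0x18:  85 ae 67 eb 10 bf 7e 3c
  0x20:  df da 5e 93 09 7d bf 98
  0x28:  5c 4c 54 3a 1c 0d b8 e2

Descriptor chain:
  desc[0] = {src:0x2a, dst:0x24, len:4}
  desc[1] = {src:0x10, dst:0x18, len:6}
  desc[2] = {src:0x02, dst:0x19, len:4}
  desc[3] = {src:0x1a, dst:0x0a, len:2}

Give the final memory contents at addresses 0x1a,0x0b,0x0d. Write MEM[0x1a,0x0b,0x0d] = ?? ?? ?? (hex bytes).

MEM[0x1a,0x0b,0x0d] = f2 5b 02

D0: mem[0x24..0x27] <- [54 3a 1c 0d]
D1: mem[0x18..0x1d] <- [16 2f c0 cb 21 ba]
D2: mem[0x19..0x1c] <- [b9 f2 5b 0a]
D3: mem[0x0a..0x0b] <- [f2 5b]
query mem[0x1a]=0xf2, mem[0x0b]=0x5b, mem[0x0d]=0x02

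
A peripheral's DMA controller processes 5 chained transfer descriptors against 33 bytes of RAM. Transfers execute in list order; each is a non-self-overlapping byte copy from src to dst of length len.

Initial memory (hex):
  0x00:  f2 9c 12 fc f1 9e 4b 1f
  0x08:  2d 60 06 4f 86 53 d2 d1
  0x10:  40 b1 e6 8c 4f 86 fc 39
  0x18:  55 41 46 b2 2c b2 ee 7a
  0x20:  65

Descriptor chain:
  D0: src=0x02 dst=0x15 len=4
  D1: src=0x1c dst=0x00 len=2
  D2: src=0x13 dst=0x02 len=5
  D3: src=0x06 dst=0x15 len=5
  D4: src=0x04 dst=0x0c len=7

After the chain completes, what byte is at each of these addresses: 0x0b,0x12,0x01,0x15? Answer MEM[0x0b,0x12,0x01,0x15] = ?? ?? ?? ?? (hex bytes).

MEM[0x0b,0x12,0x01,0x15] = 4f 06 b2 f1

  after D0: wrote 4B at 0x15 = 12fcf19e
  after D1: wrote 2B at 0x00 = 2cb2
  after D2: wrote 5B at 0x02 = 8c4f12fcf1
  after D3: wrote 5B at 0x15 = f11f2d6006
  after D4: wrote 7B at 0x0c = 12fcf11f2d6006
query mem[0x0b]=0x4f, mem[0x12]=0x06, mem[0x01]=0xb2, mem[0x15]=0xf1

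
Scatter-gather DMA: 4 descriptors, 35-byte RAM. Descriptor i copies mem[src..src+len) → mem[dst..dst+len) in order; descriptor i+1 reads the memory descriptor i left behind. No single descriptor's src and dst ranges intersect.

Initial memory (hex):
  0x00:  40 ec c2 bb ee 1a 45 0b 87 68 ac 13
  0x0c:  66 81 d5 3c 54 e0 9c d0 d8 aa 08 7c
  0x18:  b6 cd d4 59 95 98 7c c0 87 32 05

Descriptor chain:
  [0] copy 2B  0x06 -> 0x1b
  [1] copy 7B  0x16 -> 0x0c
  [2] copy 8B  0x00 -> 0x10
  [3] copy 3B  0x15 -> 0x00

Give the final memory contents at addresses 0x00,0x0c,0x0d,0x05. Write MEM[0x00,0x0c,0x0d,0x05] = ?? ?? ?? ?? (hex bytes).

  after D0: wrote 2B at 0x1b = 450b
  after D1: wrote 7B at 0x0c = 087cb6cdd4450b
  after D2: wrote 8B at 0x10 = 40ecc2bbee1a450b
  after D3: wrote 3B at 0x00 = 1a450b
query mem[0x00]=0x1a, mem[0x0c]=0x08, mem[0x0d]=0x7c, mem[0x05]=0x1a

MEM[0x00,0x0c,0x0d,0x05] = 1a 08 7c 1a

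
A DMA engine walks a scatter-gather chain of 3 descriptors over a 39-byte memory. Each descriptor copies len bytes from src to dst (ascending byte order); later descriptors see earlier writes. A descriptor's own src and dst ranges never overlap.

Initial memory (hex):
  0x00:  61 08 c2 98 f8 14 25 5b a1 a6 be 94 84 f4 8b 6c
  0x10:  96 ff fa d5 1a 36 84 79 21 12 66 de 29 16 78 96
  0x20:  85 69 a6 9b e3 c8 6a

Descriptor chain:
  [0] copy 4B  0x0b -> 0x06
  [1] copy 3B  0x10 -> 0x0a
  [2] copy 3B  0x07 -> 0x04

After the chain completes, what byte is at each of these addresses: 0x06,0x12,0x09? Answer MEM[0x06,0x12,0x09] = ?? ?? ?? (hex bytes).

MEM[0x06,0x12,0x09] = 8b fa 8b

#0 dst[0x06+4] := {0x94,0x84,0xf4,0x8b}
#1 dst[0x0a+3] := {0x96,0xff,0xfa}
#2 dst[0x04+3] := {0x84,0xf4,0x8b}
query mem[0x06]=0x8b, mem[0x12]=0xfa, mem[0x09]=0x8b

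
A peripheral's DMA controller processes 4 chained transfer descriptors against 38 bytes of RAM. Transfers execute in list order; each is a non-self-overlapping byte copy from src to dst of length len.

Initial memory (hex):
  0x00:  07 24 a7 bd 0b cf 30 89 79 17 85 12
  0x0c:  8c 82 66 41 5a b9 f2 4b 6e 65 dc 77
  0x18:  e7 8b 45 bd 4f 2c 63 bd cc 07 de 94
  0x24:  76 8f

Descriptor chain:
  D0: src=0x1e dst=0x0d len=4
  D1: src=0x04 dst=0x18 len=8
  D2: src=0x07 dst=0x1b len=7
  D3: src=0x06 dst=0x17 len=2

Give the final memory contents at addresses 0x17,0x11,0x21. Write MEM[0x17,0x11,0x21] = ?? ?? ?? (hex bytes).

#0 dst[0x0d+4] := {0x63,0xbd,0xcc,0x07}
#1 dst[0x18+8] := {0x0b,0xcf,0x30,0x89,0x79,0x17,0x85,0x12}
#2 dst[0x1b+7] := {0x89,0x79,0x17,0x85,0x12,0x8c,0x63}
#3 dst[0x17+2] := {0x30,0x89}
query mem[0x17]=0x30, mem[0x11]=0xb9, mem[0x21]=0x63

MEM[0x17,0x11,0x21] = 30 b9 63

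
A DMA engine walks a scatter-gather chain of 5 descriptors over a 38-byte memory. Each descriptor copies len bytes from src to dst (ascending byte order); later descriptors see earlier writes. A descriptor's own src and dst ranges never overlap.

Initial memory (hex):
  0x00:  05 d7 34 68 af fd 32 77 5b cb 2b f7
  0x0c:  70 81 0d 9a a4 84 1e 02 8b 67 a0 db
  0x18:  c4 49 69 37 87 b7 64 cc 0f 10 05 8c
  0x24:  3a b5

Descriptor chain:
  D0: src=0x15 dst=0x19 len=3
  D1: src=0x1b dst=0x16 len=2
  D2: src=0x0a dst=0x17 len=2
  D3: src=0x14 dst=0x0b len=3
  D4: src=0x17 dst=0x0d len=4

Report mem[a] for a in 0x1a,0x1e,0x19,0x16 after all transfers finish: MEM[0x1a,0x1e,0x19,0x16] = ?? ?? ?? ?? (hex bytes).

MEM[0x1a,0x1e,0x19,0x16] = a0 64 67 db

D0: mem[0x19..0x1b] <- [67 a0 db]
D1: mem[0x16..0x17] <- [db 87]
D2: mem[0x17..0x18] <- [2b f7]
D3: mem[0x0b..0x0d] <- [8b 67 db]
D4: mem[0x0d..0x10] <- [2b f7 67 a0]
query mem[0x1a]=0xa0, mem[0x1e]=0x64, mem[0x19]=0x67, mem[0x16]=0xdb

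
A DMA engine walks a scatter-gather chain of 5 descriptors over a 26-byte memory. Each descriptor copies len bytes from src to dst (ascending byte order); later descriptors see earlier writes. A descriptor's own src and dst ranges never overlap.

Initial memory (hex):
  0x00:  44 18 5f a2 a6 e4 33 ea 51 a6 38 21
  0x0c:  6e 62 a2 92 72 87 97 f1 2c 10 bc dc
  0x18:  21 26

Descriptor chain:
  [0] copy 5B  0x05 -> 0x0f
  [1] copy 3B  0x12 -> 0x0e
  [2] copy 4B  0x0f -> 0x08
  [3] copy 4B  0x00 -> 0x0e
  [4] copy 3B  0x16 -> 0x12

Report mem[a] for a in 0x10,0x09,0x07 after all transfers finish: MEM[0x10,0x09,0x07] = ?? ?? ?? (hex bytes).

D0: mem[0x0f..0x13] <- [e4 33 ea 51 a6]
D1: mem[0x0e..0x10] <- [51 a6 2c]
D2: mem[0x08..0x0b] <- [a6 2c ea 51]
D3: mem[0x0e..0x11] <- [44 18 5f a2]
D4: mem[0x12..0x14] <- [bc dc 21]
query mem[0x10]=0x5f, mem[0x09]=0x2c, mem[0x07]=0xea

MEM[0x10,0x09,0x07] = 5f 2c ea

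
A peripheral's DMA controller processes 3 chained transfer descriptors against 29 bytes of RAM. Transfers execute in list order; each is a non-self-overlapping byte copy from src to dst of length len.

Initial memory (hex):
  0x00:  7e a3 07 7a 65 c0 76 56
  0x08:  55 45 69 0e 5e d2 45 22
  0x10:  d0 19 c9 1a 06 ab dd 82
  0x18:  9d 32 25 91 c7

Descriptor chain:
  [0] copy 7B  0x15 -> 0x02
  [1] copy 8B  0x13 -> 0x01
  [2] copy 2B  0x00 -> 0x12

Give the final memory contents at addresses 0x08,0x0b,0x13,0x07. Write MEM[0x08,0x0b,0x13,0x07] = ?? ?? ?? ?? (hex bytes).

  after D0: wrote 7B at 0x02 = abdd829d322591
  after D1: wrote 8B at 0x01 = 1a06abdd829d3225
  after D2: wrote 2B at 0x12 = 7e1a
query mem[0x08]=0x25, mem[0x0b]=0x0e, mem[0x13]=0x1a, mem[0x07]=0x32

MEM[0x08,0x0b,0x13,0x07] = 25 0e 1a 32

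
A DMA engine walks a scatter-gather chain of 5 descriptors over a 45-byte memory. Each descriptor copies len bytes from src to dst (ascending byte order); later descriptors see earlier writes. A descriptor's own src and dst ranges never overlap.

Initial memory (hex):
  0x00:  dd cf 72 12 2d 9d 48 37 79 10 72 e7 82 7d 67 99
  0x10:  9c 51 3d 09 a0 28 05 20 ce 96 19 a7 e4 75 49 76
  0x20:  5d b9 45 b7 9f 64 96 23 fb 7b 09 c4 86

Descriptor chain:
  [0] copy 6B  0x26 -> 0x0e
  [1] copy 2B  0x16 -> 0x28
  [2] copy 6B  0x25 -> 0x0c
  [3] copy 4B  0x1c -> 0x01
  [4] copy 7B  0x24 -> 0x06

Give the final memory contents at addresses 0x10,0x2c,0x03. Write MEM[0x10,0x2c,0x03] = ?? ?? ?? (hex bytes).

D0: mem[0x0e..0x13] <- [96 23 fb 7b 09 c4]
D1: mem[0x28..0x29] <- [05 20]
D2: mem[0x0c..0x11] <- [64 96 23 05 20 09]
D3: mem[0x01..0x04] <- [e4 75 49 76]
D4: mem[0x06..0x0c] <- [9f 64 96 23 05 20 09]
query mem[0x10]=0x20, mem[0x2c]=0x86, mem[0x03]=0x49

MEM[0x10,0x2c,0x03] = 20 86 49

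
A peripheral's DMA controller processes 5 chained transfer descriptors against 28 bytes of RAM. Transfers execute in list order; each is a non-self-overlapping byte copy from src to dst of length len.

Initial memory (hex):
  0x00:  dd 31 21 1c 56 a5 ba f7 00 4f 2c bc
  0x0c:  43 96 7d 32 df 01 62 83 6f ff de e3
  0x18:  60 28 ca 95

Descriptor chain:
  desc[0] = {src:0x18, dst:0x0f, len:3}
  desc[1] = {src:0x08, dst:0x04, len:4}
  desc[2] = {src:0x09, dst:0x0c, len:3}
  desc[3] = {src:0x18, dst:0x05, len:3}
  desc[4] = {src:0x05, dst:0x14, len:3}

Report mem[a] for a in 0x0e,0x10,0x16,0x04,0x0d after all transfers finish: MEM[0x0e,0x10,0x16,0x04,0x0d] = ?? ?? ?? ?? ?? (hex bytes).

MEM[0x0e,0x10,0x16,0x04,0x0d] = bc 28 ca 00 2c

  after D0: wrote 3B at 0x0f = 6028ca
  after D1: wrote 4B at 0x04 = 004f2cbc
  after D2: wrote 3B at 0x0c = 4f2cbc
  after D3: wrote 3B at 0x05 = 6028ca
  after D4: wrote 3B at 0x14 = 6028ca
query mem[0x0e]=0xbc, mem[0x10]=0x28, mem[0x16]=0xca, mem[0x04]=0x00, mem[0x0d]=0x2c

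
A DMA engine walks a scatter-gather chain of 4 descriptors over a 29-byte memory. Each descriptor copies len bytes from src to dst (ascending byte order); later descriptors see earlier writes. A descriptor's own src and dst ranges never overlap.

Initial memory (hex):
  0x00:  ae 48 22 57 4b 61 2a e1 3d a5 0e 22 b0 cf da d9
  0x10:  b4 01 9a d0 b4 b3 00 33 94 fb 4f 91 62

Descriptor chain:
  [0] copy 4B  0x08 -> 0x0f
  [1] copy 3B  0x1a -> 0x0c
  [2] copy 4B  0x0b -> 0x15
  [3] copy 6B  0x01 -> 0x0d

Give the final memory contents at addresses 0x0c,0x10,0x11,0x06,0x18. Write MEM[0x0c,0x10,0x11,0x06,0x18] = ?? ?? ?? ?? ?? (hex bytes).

MEM[0x0c,0x10,0x11,0x06,0x18] = 4f 4b 61 2a 62

  after D0: wrote 4B at 0x0f = 3da50e22
  after D1: wrote 3B at 0x0c = 4f9162
  after D2: wrote 4B at 0x15 = 224f9162
  after D3: wrote 6B at 0x0d = 4822574b612a
query mem[0x0c]=0x4f, mem[0x10]=0x4b, mem[0x11]=0x61, mem[0x06]=0x2a, mem[0x18]=0x62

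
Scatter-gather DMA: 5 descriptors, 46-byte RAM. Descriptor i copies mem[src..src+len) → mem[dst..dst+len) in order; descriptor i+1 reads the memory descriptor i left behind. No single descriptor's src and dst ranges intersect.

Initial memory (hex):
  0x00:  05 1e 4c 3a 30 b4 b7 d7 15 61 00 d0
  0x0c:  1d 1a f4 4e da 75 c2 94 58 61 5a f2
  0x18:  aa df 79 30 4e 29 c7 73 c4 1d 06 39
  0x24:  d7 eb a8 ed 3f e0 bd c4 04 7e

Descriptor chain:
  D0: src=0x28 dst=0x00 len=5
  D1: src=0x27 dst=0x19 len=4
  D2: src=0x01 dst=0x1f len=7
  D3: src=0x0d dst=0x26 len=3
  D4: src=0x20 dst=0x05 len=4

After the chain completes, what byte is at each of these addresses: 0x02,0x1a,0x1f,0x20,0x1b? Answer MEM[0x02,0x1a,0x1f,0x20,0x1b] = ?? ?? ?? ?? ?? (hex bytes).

MEM[0x02,0x1a,0x1f,0x20,0x1b] = bd 3f e0 bd e0

  after D0: wrote 5B at 0x00 = 3fe0bdc404
  after D1: wrote 4B at 0x19 = ed3fe0bd
  after D2: wrote 7B at 0x1f = e0bdc404b4b7d7
  after D3: wrote 3B at 0x26 = 1af44e
  after D4: wrote 4B at 0x05 = bdc404b4
query mem[0x02]=0xbd, mem[0x1a]=0x3f, mem[0x1f]=0xe0, mem[0x20]=0xbd, mem[0x1b]=0xe0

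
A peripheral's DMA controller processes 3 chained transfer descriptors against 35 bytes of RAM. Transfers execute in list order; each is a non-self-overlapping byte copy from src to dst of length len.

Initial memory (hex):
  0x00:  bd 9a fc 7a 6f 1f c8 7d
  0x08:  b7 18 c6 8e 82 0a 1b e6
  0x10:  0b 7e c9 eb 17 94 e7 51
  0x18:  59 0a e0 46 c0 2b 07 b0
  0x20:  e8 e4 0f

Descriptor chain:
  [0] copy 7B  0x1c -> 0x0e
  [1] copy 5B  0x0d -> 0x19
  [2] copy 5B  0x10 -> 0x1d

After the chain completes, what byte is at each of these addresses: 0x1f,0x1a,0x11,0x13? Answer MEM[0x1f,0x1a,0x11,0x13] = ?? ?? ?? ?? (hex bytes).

D0: mem[0x0e..0x14] <- [c0 2b 07 b0 e8 e4 0f]
D1: mem[0x19..0x1d] <- [0a c0 2b 07 b0]
D2: mem[0x1d..0x21] <- [07 b0 e8 e4 0f]
query mem[0x1f]=0xe8, mem[0x1a]=0xc0, mem[0x11]=0xb0, mem[0x13]=0xe4

MEM[0x1f,0x1a,0x11,0x13] = e8 c0 b0 e4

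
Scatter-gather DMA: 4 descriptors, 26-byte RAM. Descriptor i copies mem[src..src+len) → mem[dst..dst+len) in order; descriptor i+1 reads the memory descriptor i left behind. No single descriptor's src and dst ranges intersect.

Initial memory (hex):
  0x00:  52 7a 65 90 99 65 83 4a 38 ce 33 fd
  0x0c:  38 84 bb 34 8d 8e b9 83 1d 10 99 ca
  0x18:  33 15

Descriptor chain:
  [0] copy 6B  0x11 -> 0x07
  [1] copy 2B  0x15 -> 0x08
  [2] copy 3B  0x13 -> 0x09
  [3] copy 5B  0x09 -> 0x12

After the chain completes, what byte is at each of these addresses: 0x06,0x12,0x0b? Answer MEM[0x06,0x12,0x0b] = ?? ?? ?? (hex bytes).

MEM[0x06,0x12,0x0b] = 83 83 10

[0] 0x11->0x07 len=6 : 8e b9 83 1d 10 99
[1] 0x15->0x08 len=2 : 10 99
[2] 0x13->0x09 len=3 : 83 1d 10
[3] 0x09->0x12 len=5 : 83 1d 10 99 84
query mem[0x06]=0x83, mem[0x12]=0x83, mem[0x0b]=0x10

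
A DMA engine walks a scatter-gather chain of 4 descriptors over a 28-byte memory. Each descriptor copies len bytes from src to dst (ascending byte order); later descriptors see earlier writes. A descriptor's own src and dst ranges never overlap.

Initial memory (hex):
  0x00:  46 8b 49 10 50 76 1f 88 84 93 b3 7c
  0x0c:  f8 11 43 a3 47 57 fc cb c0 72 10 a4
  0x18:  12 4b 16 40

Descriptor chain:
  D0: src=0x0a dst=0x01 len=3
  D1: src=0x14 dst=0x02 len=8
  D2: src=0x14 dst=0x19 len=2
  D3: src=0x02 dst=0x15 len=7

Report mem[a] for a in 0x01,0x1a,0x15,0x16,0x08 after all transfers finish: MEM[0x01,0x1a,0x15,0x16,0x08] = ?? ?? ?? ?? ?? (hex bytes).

  after D0: wrote 3B at 0x01 = b37cf8
  after D1: wrote 8B at 0x02 = c07210a4124b1640
  after D2: wrote 2B at 0x19 = c072
  after D3: wrote 7B at 0x15 = c07210a4124b16
query mem[0x01]=0xb3, mem[0x1a]=0x4b, mem[0x15]=0xc0, mem[0x16]=0x72, mem[0x08]=0x16

MEM[0x01,0x1a,0x15,0x16,0x08] = b3 4b c0 72 16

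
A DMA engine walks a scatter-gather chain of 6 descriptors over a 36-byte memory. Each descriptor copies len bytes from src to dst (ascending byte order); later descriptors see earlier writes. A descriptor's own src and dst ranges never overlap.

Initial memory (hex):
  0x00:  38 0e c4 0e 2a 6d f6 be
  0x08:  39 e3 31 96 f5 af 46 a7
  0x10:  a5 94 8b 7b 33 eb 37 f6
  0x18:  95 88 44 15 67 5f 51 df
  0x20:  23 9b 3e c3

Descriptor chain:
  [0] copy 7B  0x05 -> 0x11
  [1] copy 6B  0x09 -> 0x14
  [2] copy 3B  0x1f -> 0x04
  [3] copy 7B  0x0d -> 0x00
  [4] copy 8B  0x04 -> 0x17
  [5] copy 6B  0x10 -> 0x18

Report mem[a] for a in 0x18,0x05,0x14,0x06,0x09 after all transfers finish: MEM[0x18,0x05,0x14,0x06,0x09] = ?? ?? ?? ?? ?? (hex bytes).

[0] 0x05->0x11 len=7 : 6d f6 be 39 e3 31 96
[1] 0x09->0x14 len=6 : e3 31 96 f5 af 46
[2] 0x1f->0x04 len=3 : df 23 9b
[3] 0x0d->0x00 len=7 : af 46 a7 a5 6d f6 be
[4] 0x04->0x17 len=8 : 6d f6 be be 39 e3 31 96
[5] 0x10->0x18 len=6 : a5 6d f6 be e3 31
query mem[0x18]=0xa5, mem[0x05]=0xf6, mem[0x14]=0xe3, mem[0x06]=0xbe, mem[0x09]=0xe3

MEM[0x18,0x05,0x14,0x06,0x09] = a5 f6 e3 be e3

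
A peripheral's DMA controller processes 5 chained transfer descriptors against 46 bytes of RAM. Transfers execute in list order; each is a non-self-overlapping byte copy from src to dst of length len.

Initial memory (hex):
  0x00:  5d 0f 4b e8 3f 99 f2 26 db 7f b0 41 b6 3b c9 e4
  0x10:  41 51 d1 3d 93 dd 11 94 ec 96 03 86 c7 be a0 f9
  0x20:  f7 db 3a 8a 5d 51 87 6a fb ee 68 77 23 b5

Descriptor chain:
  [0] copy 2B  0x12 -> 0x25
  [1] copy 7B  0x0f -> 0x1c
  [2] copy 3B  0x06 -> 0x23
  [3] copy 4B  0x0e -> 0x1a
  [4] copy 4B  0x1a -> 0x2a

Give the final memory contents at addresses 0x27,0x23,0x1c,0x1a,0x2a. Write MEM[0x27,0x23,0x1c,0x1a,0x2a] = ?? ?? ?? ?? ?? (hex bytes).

MEM[0x27,0x23,0x1c,0x1a,0x2a] = 6a f2 41 c9 c9

D0: mem[0x25..0x26] <- [d1 3d]
D1: mem[0x1c..0x22] <- [e4 41 51 d1 3d 93 dd]
D2: mem[0x23..0x25] <- [f2 26 db]
D3: mem[0x1a..0x1d] <- [c9 e4 41 51]
D4: mem[0x2a..0x2d] <- [c9 e4 41 51]
query mem[0x27]=0x6a, mem[0x23]=0xf2, mem[0x1c]=0x41, mem[0x1a]=0xc9, mem[0x2a]=0xc9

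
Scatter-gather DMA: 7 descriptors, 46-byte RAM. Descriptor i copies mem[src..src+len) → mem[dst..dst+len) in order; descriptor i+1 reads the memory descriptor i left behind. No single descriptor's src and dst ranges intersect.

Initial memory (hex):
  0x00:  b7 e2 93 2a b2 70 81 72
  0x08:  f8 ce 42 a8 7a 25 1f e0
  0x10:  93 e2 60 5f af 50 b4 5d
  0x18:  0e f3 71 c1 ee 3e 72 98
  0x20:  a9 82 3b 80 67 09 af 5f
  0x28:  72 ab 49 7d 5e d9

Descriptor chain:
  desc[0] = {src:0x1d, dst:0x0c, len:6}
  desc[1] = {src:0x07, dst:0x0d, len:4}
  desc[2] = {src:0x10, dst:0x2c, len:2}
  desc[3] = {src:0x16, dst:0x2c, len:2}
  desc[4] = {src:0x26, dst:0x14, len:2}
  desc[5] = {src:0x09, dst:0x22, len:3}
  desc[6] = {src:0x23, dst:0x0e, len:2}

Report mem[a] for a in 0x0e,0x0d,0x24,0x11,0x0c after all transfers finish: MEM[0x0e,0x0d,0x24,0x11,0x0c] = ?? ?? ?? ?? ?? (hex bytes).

MEM[0x0e,0x0d,0x24,0x11,0x0c] = 42 72 a8 3b 3e

D0: mem[0x0c..0x11] <- [3e 72 98 a9 82 3b]
D1: mem[0x0d..0x10] <- [72 f8 ce 42]
D2: mem[0x2c..0x2d] <- [42 3b]
D3: mem[0x2c..0x2d] <- [b4 5d]
D4: mem[0x14..0x15] <- [af 5f]
D5: mem[0x22..0x24] <- [ce 42 a8]
D6: mem[0x0e..0x0f] <- [42 a8]
query mem[0x0e]=0x42, mem[0x0d]=0x72, mem[0x24]=0xa8, mem[0x11]=0x3b, mem[0x0c]=0x3e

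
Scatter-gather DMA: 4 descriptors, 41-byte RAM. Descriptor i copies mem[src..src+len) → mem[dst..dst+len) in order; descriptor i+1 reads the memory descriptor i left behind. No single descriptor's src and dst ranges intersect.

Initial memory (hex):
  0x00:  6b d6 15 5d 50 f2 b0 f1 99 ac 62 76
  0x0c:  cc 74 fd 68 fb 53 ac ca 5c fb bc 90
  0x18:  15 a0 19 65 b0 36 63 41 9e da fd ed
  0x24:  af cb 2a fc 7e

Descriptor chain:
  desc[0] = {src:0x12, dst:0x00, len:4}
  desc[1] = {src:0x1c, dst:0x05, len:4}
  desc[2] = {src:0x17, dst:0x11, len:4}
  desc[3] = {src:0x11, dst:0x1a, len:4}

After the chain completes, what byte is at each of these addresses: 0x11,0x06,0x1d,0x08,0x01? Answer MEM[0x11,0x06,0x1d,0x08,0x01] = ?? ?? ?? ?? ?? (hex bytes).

D0: mem[0x00..0x03] <- [ac ca 5c fb]
D1: mem[0x05..0x08] <- [b0 36 63 41]
D2: mem[0x11..0x14] <- [90 15 a0 19]
D3: mem[0x1a..0x1d] <- [90 15 a0 19]
query mem[0x11]=0x90, mem[0x06]=0x36, mem[0x1d]=0x19, mem[0x08]=0x41, mem[0x01]=0xca

MEM[0x11,0x06,0x1d,0x08,0x01] = 90 36 19 41 ca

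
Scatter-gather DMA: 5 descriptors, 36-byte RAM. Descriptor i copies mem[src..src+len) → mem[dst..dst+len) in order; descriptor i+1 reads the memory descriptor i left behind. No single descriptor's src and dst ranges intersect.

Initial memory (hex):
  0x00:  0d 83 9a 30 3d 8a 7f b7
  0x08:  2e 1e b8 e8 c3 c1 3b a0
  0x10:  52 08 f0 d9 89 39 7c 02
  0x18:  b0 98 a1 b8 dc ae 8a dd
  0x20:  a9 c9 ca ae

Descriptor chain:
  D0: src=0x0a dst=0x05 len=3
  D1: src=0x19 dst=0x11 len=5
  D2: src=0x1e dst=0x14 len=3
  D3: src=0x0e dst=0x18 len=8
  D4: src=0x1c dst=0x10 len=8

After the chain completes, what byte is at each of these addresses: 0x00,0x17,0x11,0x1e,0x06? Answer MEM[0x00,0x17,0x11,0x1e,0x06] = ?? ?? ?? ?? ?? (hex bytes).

MEM[0x00,0x17,0x11,0x1e,0x06] = 0d ae b8 8a e8

D0: mem[0x05..0x07] <- [b8 e8 c3]
D1: mem[0x11..0x15] <- [98 a1 b8 dc ae]
D2: mem[0x14..0x16] <- [8a dd a9]
D3: mem[0x18..0x1f] <- [3b a0 52 98 a1 b8 8a dd]
D4: mem[0x10..0x17] <- [a1 b8 8a dd a9 c9 ca ae]
query mem[0x00]=0x0d, mem[0x17]=0xae, mem[0x11]=0xb8, mem[0x1e]=0x8a, mem[0x06]=0xe8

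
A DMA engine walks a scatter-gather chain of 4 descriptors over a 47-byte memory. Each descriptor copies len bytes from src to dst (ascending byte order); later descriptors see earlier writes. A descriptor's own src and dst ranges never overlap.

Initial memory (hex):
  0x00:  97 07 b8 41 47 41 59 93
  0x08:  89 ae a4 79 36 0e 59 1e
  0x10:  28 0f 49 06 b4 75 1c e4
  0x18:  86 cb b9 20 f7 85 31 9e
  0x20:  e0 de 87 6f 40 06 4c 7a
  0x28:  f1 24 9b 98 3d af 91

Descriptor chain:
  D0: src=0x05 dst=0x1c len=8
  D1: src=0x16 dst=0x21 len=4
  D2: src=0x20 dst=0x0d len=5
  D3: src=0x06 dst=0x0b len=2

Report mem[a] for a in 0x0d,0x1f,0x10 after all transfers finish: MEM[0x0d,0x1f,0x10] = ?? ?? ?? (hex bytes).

MEM[0x0d,0x1f,0x10] = ae 89 86

[0] 0x05->0x1c len=8 : 41 59 93 89 ae a4 79 36
[1] 0x16->0x21 len=4 : 1c e4 86 cb
[2] 0x20->0x0d len=5 : ae 1c e4 86 cb
[3] 0x06->0x0b len=2 : 59 93
query mem[0x0d]=0xae, mem[0x1f]=0x89, mem[0x10]=0x86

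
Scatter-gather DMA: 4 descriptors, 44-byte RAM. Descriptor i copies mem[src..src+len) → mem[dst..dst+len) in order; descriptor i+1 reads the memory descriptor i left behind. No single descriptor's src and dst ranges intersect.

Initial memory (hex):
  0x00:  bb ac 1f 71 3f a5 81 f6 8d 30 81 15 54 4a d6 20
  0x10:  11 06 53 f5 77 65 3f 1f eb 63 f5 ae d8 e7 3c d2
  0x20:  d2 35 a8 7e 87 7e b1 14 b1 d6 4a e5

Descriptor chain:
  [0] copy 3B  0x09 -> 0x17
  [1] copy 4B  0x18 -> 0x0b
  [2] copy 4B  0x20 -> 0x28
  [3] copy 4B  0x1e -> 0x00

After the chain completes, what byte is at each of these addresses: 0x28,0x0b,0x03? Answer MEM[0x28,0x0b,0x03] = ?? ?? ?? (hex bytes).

#0 dst[0x17+3] := {0x30,0x81,0x15}
#1 dst[0x0b+4] := {0x81,0x15,0xf5,0xae}
#2 dst[0x28+4] := {0xd2,0x35,0xa8,0x7e}
#3 dst[0x00+4] := {0x3c,0xd2,0xd2,0x35}
query mem[0x28]=0xd2, mem[0x0b]=0x81, mem[0x03]=0x35

MEM[0x28,0x0b,0x03] = d2 81 35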